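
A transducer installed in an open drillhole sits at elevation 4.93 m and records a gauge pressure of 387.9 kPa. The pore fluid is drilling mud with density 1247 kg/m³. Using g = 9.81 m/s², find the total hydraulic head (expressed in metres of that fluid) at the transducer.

ψ = P/(ρg) = 387.9×1000 / (1247 × 9.81) = 31.71 m.
h = z + ψ = 4.93 + 31.71 = 36.64 m.

h ≈ 36.64 m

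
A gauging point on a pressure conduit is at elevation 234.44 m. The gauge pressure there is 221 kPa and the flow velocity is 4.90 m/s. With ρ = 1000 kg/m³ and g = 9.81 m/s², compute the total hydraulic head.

Pressure head ψ = P/(ρg) = 221×1000 / (1000 × 9.81) = 22.53 m.
Velocity head = v²/(2g) = 4.90² / (2 × 9.81) = 1.224 m.
h = z + ψ + v²/(2g) = 234.44 + 22.53 + 1.224 = 258.19 m.

h ≈ 258.19 m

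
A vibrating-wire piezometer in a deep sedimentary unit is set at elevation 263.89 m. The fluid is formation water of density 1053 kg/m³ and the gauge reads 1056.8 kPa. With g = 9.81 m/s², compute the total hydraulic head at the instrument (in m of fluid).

ψ = P/(ρg) = 1056.8×1000 / (1053 × 9.81) = 102.30 m.
h = z + ψ = 263.89 + 102.30 = 366.19 m.

h ≈ 366.19 m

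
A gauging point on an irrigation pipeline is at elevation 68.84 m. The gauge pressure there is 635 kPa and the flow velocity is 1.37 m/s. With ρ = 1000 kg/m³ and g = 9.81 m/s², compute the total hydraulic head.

Pressure head ψ = P/(ρg) = 635×1000 / (1000 × 9.81) = 64.73 m.
Velocity head = v²/(2g) = 1.37² / (2 × 9.81) = 0.096 m.
h = z + ψ + v²/(2g) = 68.84 + 64.73 + 0.096 = 133.67 m.

h ≈ 133.67 m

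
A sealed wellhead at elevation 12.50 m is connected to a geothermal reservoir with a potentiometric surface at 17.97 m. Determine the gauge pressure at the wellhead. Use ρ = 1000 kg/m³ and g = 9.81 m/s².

P ≈ 53.7 kPa

Head above the cap: Δh = 17.97 − 12.50 = 5.47 m.
P = ρgΔh = 1000 × 9.81 × 5.47 = 53661 Pa ≈ 53.7 kPa.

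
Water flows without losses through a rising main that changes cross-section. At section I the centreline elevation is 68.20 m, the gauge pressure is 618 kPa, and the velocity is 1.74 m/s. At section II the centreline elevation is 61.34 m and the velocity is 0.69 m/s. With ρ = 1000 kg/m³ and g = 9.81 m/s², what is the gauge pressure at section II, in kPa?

P₂ ≈ 687 kPa

Pressure head at I: ψ₁ = P₁/(ρg) = 618×1000 / (1000 × 9.81) = 63.00 m.
Velocity heads: v₁²/2g = 1.74²/19.62 = 0.154 m; v₂²/2g = 0.69²/19.62 = 0.024 m.
Total head H = z₁ + ψ₁ + v₁²/2g = 68.20 + 63.00 + 0.154 = 131.35 m.
ψ₂ = H − z₂ − v₂²/2g = 131.35 − 61.34 − 0.024 = 69.99 m.
P₂ = ρgψ₂ = 1000 × 9.81 × 69.99 ≈ 687 kPa.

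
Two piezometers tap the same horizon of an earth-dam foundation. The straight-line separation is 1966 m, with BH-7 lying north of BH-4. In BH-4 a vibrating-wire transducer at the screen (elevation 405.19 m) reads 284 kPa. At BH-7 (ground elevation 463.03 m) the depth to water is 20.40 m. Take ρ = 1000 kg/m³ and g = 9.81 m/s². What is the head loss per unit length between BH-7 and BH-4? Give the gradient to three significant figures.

Pressure head at BH-4: ψ = P/(ρg) = 284×1000 / (1000 × 9.81) = 28.95 m.
Total head at BH-4: h = z + ψ = 405.19 + 28.95 = 434.14 m.
Total head at BH-7: h = 463.03 − 20.40 = 442.63 m.
Head difference: h(BH-4) − h(BH-7) = 434.14 − 442.63 = -8.49 m.
Hydraulic gradient: i = |Δh| / L = 8.49 / 1966 = 0.00432.

i ≈ 0.00432 m/m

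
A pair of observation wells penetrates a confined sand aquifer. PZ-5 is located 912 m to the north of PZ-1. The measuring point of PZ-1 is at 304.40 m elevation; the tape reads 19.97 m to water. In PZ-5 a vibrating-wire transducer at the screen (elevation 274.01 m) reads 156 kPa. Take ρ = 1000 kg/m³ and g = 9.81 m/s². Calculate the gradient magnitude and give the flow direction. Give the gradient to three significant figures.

i ≈ 0.00601; groundwater flows toward the south

Total head at PZ-1: h = 304.40 − 19.97 = 284.43 m.
Pressure head at PZ-5: ψ = P/(ρg) = 156×1000 / (1000 × 9.81) = 15.90 m.
Total head at PZ-5: h = z + ψ = 274.01 + 15.90 = 289.91 m.
Head difference: h(PZ-1) − h(PZ-5) = 284.43 − 289.91 = -5.48 m.
Hydraulic gradient: i = |Δh| / L = 5.48 / 912 = 0.00601.
Flow is from higher to lower head: from PZ-5 toward PZ-1, i.e. toward the south.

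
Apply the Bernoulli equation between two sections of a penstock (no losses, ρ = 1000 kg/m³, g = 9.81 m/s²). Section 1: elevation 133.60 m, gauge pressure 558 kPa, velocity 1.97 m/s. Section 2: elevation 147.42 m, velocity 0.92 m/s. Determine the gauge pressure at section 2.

P₂ ≈ 424 kPa

Pressure head at 1: ψ₁ = P₁/(ρg) = 558×1000 / (1000 × 9.81) = 56.88 m.
Velocity heads: v₁²/2g = 1.97²/19.62 = 0.198 m; v₂²/2g = 0.92²/19.62 = 0.043 m.
Total head H = z₁ + ψ₁ + v₁²/2g = 133.60 + 56.88 + 0.198 = 190.68 m.
ψ₂ = H − z₂ − v₂²/2g = 190.68 − 147.42 − 0.043 = 43.22 m.
P₂ = ρgψ₂ = 1000 × 9.81 × 43.22 ≈ 424 kPa.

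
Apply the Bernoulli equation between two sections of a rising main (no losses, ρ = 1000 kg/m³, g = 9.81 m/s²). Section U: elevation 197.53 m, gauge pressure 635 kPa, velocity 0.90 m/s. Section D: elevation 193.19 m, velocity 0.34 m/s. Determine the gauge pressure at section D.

P₂ ≈ 678 kPa

Pressure head at U: ψ₁ = P₁/(ρg) = 635×1000 / (1000 × 9.81) = 64.73 m.
Velocity heads: v₁²/2g = 0.90²/19.62 = 0.041 m; v₂²/2g = 0.34²/19.62 = 0.006 m.
Total head H = z₁ + ψ₁ + v₁²/2g = 197.53 + 64.73 + 0.041 = 262.30 m.
ψ₂ = H − z₂ − v₂²/2g = 262.30 − 193.19 − 0.006 = 69.10 m.
P₂ = ρgψ₂ = 1000 × 9.81 × 69.10 ≈ 678 kPa.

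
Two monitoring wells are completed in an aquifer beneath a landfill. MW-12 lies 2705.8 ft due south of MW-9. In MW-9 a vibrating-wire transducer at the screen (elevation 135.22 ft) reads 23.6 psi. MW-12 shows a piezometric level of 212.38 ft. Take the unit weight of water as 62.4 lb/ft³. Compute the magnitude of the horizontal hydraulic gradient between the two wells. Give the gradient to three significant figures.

Pressure head at MW-9: ψ = 144·P/γ = 144 × 23.6 / 62.4 = 54.46 ft.
Total head at MW-9: h = z + ψ = 135.22 + 54.46 = 189.68 ft.
Total head at MW-12: h = 212.38 ft (water level in the piezometer is the total head).
Head difference: h(MW-9) − h(MW-12) = 189.68 − 212.38 = -22.70 ft.
Hydraulic gradient: i = |Δh| / L = 22.70 / 2705.8 = 0.00839.

i ≈ 0.00839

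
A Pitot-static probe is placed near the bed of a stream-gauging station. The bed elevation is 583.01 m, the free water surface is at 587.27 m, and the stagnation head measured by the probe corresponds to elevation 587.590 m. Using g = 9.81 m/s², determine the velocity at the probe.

Near the bed, under hydrostatic conditions, the piezometric head (z + ψ) equals the free-surface elevation, 587.27 m.
Velocity head = total − piezometric = 587.590 − 587.27 = 0.320 m.
v = √(2g·h_v) = √(2 × 9.81 × 0.320) = 2.51 m/s.

v ≈ 2.51 m/s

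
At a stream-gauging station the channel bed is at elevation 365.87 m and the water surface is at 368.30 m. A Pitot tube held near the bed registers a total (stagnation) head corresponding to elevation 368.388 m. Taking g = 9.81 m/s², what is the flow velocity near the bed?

v ≈ 1.31 m/s

Near the bed, under hydrostatic conditions, the piezometric head (z + ψ) equals the free-surface elevation, 368.30 m.
Velocity head = total − piezometric = 368.388 − 368.30 = 0.088 m.
v = √(2g·h_v) = √(2 × 9.81 × 0.088) = 1.31 m/s.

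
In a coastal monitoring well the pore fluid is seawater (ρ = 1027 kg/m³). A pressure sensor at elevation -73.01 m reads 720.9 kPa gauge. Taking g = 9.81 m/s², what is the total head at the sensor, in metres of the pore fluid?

ψ = P/(ρg) = 720.9×1000 / (1027 × 9.81) = 71.55 m.
h = z + ψ = -73.01 + 71.55 = -1.46 m.

h ≈ -1.46 m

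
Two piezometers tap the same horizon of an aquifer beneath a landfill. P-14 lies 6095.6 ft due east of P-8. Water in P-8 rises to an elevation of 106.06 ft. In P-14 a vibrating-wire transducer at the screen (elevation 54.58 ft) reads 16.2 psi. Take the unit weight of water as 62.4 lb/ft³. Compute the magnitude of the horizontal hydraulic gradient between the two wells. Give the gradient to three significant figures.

i ≈ 0.00231

Total head at P-8: h = 106.06 ft (water level in the piezometer is the total head).
Pressure head at P-14: ψ = 144·P/γ = 144 × 16.2 / 62.4 = 37.38 ft.
Total head at P-14: h = z + ψ = 54.58 + 37.38 = 91.96 ft.
Head difference: h(P-8) − h(P-14) = 106.06 − 91.96 = 14.10 ft.
Hydraulic gradient: i = |Δh| / L = 14.10 / 6095.6 = 0.00231.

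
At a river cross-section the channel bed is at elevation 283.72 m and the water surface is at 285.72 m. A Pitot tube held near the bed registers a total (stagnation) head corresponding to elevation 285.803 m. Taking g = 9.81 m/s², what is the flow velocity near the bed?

Near the bed, under hydrostatic conditions, the piezometric head (z + ψ) equals the free-surface elevation, 285.72 m.
Velocity head = total − piezometric = 285.803 − 285.72 = 0.083 m.
v = √(2g·h_v) = √(2 × 9.81 × 0.083) = 1.28 m/s.

v ≈ 1.28 m/s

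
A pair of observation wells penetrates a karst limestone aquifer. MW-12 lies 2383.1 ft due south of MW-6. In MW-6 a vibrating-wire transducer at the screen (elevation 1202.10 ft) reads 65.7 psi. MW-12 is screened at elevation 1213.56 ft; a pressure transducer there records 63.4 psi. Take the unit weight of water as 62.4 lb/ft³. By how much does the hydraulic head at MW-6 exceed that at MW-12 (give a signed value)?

Pressure head at MW-6: ψ = 144·P/γ = 144 × 65.7 / 62.4 = 151.62 ft.
Total head at MW-6: h = z + ψ = 1202.10 + 151.62 = 1353.72 ft.
Pressure head at MW-12: ψ = 144·P/γ = 144 × 63.4 / 62.4 = 146.31 ft.
Total head at MW-12: h = z + ψ = 1213.56 + 146.31 = 1359.87 ft.
Head difference: h(MW-6) − h(MW-12) = 1353.72 − 1359.87 = -6.15 ft.

Δh ≈ -6.15 ft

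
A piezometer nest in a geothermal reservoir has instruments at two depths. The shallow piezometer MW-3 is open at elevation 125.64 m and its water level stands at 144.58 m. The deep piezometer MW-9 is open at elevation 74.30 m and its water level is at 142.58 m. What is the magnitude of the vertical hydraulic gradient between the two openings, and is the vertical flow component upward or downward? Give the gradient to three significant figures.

Total head at MW-3: h = 144.58 m (water level in the standpipe).
Total head at MW-9: h = 142.58 m.
Δh = h(MW-3) − h(MW-9) = 144.58 − 142.58 = 2.00 m.
Vertical separation Δz = 125.64 − 74.30 = 51.34 m.
|i_v| = |Δh| / Δz = 2.00 / 51.34 = 0.0390.
Head is higher in the shallow piezometer, so vertical flow is downward (recharge condition).

|i_v| ≈ 0.0390; vertical flow is downward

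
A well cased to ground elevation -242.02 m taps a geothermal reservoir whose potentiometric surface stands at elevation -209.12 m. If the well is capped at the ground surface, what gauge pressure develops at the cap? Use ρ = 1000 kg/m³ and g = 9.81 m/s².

Head above the cap: Δh = -209.12 − (-242.02) = 32.90 m.
P = ρgΔh = 1000 × 9.81 × 32.90 = 322749 Pa ≈ 323 kPa.

P ≈ 323 kPa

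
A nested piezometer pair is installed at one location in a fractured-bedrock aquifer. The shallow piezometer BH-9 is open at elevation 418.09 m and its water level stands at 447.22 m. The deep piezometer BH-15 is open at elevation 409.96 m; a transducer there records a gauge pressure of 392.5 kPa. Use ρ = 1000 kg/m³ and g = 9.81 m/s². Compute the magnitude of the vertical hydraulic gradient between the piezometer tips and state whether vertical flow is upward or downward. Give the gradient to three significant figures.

|i_v| ≈ 0.338; vertical flow is upward

Total head at BH-9: h = 447.22 m (water level in the standpipe).
Pressure head at BH-15: ψ = P/(ρg) = 392.5×1000 / (1000 × 9.81) = 40.01 m.
Total head at BH-15: h = z + ψ = 409.96 + 40.01 = 449.97 m.
Δh = h(BH-9) − h(BH-15) = 447.22 − 449.97 = -2.75 m.
Vertical separation Δz = 418.09 − 409.96 = 8.13 m.
|i_v| = |Δh| / Δz = 2.75 / 8.13 = 0.338.
Head is higher in the deep piezometer, so vertical flow is upward (discharge condition).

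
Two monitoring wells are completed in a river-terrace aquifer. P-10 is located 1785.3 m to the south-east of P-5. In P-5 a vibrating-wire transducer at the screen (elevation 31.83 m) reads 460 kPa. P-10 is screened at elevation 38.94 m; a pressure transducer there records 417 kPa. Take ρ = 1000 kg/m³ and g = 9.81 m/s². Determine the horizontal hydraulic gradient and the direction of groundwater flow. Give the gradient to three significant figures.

i ≈ 0.00153; groundwater flows toward the north-west

Pressure head at P-5: ψ = P/(ρg) = 460×1000 / (1000 × 9.81) = 46.89 m.
Total head at P-5: h = z + ψ = 31.83 + 46.89 = 78.72 m.
Pressure head at P-10: ψ = P/(ρg) = 417×1000 / (1000 × 9.81) = 42.51 m.
Total head at P-10: h = z + ψ = 38.94 + 42.51 = 81.45 m.
Head difference: h(P-5) − h(P-10) = 78.72 − 81.45 = -2.73 m.
Hydraulic gradient: i = |Δh| / L = 2.73 / 1785.3 = 0.00153.
Flow is from higher to lower head: from P-10 toward P-5, i.e. toward the north-west.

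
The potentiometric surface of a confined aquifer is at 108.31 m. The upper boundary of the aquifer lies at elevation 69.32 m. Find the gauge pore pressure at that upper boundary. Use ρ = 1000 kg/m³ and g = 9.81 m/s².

Pressure head at the aquifer top: ψ = h − z = 108.31 − 69.32 = 38.99 m.
P = ρgψ = 1000 × 9.81 × 38.99 = 382492 Pa ≈ 382 kPa.

P ≈ 382 kPa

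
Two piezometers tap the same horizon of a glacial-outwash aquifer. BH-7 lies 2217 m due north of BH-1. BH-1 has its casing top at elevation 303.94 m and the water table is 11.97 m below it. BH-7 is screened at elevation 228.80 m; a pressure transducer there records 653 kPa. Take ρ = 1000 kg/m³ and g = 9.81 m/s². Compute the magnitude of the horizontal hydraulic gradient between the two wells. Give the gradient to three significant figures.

i ≈ 0.00153

Total head at BH-1: h = 303.94 − 11.97 = 291.97 m.
Pressure head at BH-7: ψ = P/(ρg) = 653×1000 / (1000 × 9.81) = 66.56 m.
Total head at BH-7: h = z + ψ = 228.80 + 66.56 = 295.36 m.
Head difference: h(BH-1) − h(BH-7) = 291.97 − 295.36 = -3.39 m.
Hydraulic gradient: i = |Δh| / L = 3.39 / 2217 = 0.00153.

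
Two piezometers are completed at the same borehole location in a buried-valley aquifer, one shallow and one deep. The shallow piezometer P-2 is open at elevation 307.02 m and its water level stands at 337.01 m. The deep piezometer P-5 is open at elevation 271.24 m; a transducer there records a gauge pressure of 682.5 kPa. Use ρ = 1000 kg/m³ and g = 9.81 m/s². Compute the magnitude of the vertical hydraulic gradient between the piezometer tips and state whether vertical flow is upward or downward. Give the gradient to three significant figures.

Total head at P-2: h = 337.01 m (water level in the standpipe).
Pressure head at P-5: ψ = P/(ρg) = 682.5×1000 / (1000 × 9.81) = 69.57 m.
Total head at P-5: h = z + ψ = 271.24 + 69.57 = 340.81 m.
Δh = h(P-2) − h(P-5) = 337.01 − 340.81 = -3.80 m.
Vertical separation Δz = 307.02 − 271.24 = 35.78 m.
|i_v| = |Δh| / Δz = 3.80 / 35.78 = 0.106.
Head is higher in the deep piezometer, so vertical flow is upward (discharge condition).

|i_v| ≈ 0.106; vertical flow is upward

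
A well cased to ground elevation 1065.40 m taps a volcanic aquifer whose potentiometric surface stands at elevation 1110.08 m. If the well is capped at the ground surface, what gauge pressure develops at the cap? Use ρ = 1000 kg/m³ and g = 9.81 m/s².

P ≈ 438 kPa

Head above the cap: Δh = 1110.08 − 1065.40 = 44.68 m.
P = ρgΔh = 1000 × 9.81 × 44.68 = 438311 Pa ≈ 438 kPa.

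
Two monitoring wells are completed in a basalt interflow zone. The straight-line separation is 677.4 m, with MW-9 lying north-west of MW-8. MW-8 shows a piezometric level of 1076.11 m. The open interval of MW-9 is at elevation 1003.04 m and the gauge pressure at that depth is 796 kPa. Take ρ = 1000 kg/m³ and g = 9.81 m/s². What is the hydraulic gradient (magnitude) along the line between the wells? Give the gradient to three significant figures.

i ≈ 0.0119

Total head at MW-8: h = 1076.11 m (water level in the piezometer is the total head).
Pressure head at MW-9: ψ = P/(ρg) = 796×1000 / (1000 × 9.81) = 81.14 m.
Total head at MW-9: h = z + ψ = 1003.04 + 81.14 = 1084.18 m.
Head difference: h(MW-8) − h(MW-9) = 1076.11 − 1084.18 = -8.07 m.
Hydraulic gradient: i = |Δh| / L = 8.07 / 677.4 = 0.0119.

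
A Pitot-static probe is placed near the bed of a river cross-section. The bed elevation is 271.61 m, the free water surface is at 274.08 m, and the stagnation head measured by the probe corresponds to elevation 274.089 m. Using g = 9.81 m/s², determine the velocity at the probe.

Near the bed, under hydrostatic conditions, the piezometric head (z + ψ) equals the free-surface elevation, 274.08 m.
Velocity head = total − piezometric = 274.089 − 274.08 = 0.009 m.
v = √(2g·h_v) = √(2 × 9.81 × 0.009) = 0.420 m/s.

v ≈ 0.420 m/s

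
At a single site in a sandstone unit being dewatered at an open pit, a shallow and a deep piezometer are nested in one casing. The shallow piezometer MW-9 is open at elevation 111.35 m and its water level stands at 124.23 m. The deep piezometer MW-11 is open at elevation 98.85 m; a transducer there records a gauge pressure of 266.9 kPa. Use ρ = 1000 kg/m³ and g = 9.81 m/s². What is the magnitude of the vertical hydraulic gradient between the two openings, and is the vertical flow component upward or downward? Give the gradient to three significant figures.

Total head at MW-9: h = 124.23 m (water level in the standpipe).
Pressure head at MW-11: ψ = P/(ρg) = 266.9×1000 / (1000 × 9.81) = 27.21 m.
Total head at MW-11: h = z + ψ = 98.85 + 27.21 = 126.06 m.
Δh = h(MW-9) − h(MW-11) = 124.23 − 126.06 = -1.83 m.
Vertical separation Δz = 111.35 − 98.85 = 12.50 m.
|i_v| = |Δh| / Δz = 1.83 / 12.50 = 0.146.
Head is higher in the deep piezometer, so vertical flow is upward (discharge condition).

|i_v| ≈ 0.146; vertical flow is upward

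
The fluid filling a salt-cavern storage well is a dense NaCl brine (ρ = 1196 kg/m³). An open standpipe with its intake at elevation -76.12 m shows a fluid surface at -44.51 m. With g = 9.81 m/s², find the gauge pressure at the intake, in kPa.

Pressure head ψ = h − z = -44.51 − (-76.12) = 31.61 m.
P = ρgψ = 1196 × 9.81 × 31.61 = 370873 Pa ≈ 371 kPa.

P ≈ 371 kPa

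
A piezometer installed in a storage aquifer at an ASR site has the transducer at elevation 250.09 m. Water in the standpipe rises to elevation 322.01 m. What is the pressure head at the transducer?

ψ ≈ 71.92 m

Total head h = 322.01 m (the water-surface elevation in the piezometer).
Pressure head ψ = h − z = 322.01 − 250.09 = 71.92 m.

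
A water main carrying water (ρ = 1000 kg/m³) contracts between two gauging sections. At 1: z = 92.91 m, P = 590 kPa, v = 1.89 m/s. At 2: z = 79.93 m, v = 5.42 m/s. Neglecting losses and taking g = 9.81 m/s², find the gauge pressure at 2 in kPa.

Pressure head at 1: ψ₁ = P₁/(ρg) = 590×1000 / (1000 × 9.81) = 60.14 m.
Velocity heads: v₁²/2g = 1.89²/19.62 = 0.182 m; v₂²/2g = 5.42²/19.62 = 1.497 m.
Total head H = z₁ + ψ₁ + v₁²/2g = 92.91 + 60.14 + 0.182 = 153.23 m.
ψ₂ = H − z₂ − v₂²/2g = 153.23 − 79.93 − 1.497 = 71.80 m.
P₂ = ρgψ₂ = 1000 × 9.81 × 71.80 ≈ 704 kPa.

P₂ ≈ 704 kPa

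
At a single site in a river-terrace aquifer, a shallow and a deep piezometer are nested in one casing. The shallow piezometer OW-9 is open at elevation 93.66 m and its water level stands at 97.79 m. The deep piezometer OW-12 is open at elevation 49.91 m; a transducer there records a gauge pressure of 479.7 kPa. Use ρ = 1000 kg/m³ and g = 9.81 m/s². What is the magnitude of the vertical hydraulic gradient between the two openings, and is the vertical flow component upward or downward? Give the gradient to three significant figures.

|i_v| ≈ 0.0233; vertical flow is upward

Total head at OW-9: h = 97.79 m (water level in the standpipe).
Pressure head at OW-12: ψ = P/(ρg) = 479.7×1000 / (1000 × 9.81) = 48.90 m.
Total head at OW-12: h = z + ψ = 49.91 + 48.90 = 98.81 m.
Δh = h(OW-9) − h(OW-12) = 97.79 − 98.81 = -1.02 m.
Vertical separation Δz = 93.66 − 49.91 = 43.75 m.
|i_v| = |Δh| / Δz = 1.02 / 43.75 = 0.0233.
Head is higher in the deep piezometer, so vertical flow is upward (discharge condition).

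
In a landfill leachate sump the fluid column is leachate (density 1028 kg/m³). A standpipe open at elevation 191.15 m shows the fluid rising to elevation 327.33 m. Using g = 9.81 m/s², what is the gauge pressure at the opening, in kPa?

P ≈ 1370 kPa

Pressure head ψ = h − z = 327.33 − 191.15 = 136.18 m.
P = ρgψ = 1028 × 9.81 × 136.18 = 1373332 Pa ≈ 1370 kPa.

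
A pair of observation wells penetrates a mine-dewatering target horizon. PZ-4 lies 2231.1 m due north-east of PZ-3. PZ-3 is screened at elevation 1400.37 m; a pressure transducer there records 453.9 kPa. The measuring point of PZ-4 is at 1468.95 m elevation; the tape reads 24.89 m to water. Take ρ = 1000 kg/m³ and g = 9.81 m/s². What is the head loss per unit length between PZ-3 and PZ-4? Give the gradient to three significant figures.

Pressure head at PZ-3: ψ = P/(ρg) = 453.9×1000 / (1000 × 9.81) = 46.27 m.
Total head at PZ-3: h = z + ψ = 1400.37 + 46.27 = 1446.64 m.
Total head at PZ-4: h = 1468.95 − 24.89 = 1444.06 m.
Head difference: h(PZ-3) − h(PZ-4) = 1446.64 − 1444.06 = 2.58 m.
Hydraulic gradient: i = |Δh| / L = 2.58 / 2231.1 = 0.00116.

i ≈ 0.00116 m/m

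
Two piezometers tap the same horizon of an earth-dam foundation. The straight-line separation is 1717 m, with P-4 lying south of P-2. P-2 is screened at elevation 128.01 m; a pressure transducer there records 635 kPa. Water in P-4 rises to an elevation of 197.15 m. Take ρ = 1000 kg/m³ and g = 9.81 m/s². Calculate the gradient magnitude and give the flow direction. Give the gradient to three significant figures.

Pressure head at P-2: ψ = P/(ρg) = 635×1000 / (1000 × 9.81) = 64.73 m.
Total head at P-2: h = z + ψ = 128.01 + 64.73 = 192.74 m.
Total head at P-4: h = 197.15 m (water level in the piezometer is the total head).
Head difference: h(P-2) − h(P-4) = 192.74 − 197.15 = -4.41 m.
Hydraulic gradient: i = |Δh| / L = 4.41 / 1717 = 0.00257.
Flow is from higher to lower head: from P-4 toward P-2, i.e. toward the north.

i ≈ 0.00257; groundwater flows toward the north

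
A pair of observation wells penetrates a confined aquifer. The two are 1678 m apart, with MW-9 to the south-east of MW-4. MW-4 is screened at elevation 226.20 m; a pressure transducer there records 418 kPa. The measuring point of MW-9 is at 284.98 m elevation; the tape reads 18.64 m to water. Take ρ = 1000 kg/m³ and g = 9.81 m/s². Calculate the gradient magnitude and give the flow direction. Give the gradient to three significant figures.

Pressure head at MW-4: ψ = P/(ρg) = 418×1000 / (1000 × 9.81) = 42.61 m.
Total head at MW-4: h = z + ψ = 226.20 + 42.61 = 268.81 m.
Total head at MW-9: h = 284.98 − 18.64 = 266.34 m.
Head difference: h(MW-4) − h(MW-9) = 268.81 − 266.34 = 2.47 m.
Hydraulic gradient: i = |Δh| / L = 2.47 / 1678 = 0.00147.
Flow is from higher to lower head: from MW-4 toward MW-9, i.e. toward the south-east.

i ≈ 0.00147; groundwater flows toward the south-east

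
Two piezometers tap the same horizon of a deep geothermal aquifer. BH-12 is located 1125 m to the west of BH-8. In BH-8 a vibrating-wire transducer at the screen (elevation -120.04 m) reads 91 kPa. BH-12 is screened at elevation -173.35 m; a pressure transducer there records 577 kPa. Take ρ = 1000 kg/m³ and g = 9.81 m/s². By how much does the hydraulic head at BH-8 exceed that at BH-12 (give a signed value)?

Pressure head at BH-8: ψ = P/(ρg) = 91×1000 / (1000 × 9.81) = 9.28 m.
Total head at BH-8: h = z + ψ = -120.04 + 9.28 = -110.76 m.
Pressure head at BH-12: ψ = P/(ρg) = 577×1000 / (1000 × 9.81) = 58.82 m.
Total head at BH-12: h = z + ψ = -173.35 + 58.82 = -114.53 m.
Head difference: h(BH-8) − h(BH-12) = -110.76 − (-114.53) = 3.77 m.

Δh ≈ 3.77 m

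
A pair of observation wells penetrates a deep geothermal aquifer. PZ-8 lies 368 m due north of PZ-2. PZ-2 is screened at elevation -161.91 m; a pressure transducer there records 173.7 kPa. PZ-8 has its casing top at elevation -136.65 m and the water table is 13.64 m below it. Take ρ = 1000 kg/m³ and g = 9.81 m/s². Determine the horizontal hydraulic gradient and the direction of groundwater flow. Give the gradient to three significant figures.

Pressure head at PZ-2: ψ = P/(ρg) = 173.7×1000 / (1000 × 9.81) = 17.71 m.
Total head at PZ-2: h = z + ψ = -161.91 + 17.71 = -144.20 m.
Total head at PZ-8: h = -136.65 − 13.64 = -150.29 m.
Head difference: h(PZ-2) − h(PZ-8) = -144.20 − (-150.29) = 6.09 m.
Hydraulic gradient: i = |Δh| / L = 6.09 / 368 = 0.0165.
Flow is from higher to lower head: from PZ-2 toward PZ-8, i.e. toward the north.

i ≈ 0.0165; groundwater flows toward the north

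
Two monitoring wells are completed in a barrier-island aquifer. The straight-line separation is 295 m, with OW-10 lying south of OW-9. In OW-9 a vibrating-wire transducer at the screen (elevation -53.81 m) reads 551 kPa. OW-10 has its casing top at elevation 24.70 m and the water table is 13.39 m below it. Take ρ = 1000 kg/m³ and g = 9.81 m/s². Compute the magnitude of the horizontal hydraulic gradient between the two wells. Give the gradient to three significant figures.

i ≈ 0.0303

Pressure head at OW-9: ψ = P/(ρg) = 551×1000 / (1000 × 9.81) = 56.17 m.
Total head at OW-9: h = z + ψ = -53.81 + 56.17 = 2.36 m.
Total head at OW-10: h = 24.70 − 13.39 = 11.31 m.
Head difference: h(OW-9) − h(OW-10) = 2.36 − 11.31 = -8.95 m.
Hydraulic gradient: i = |Δh| / L = 8.95 / 295 = 0.0303.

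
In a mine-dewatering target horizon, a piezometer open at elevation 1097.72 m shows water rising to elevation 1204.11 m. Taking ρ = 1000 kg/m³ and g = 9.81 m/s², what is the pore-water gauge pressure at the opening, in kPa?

P ≈ 1040 kPa

Pressure head ψ = h − z = 1204.11 − 1097.72 = 106.39 m.
P = ρgψ = 1000 × 9.81 × 106.39 = 1043686 Pa ≈ 1040 kPa.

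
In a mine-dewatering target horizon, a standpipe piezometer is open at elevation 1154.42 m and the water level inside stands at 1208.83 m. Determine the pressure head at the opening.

Total head h = 1208.83 m (the water-surface elevation in the piezometer).
Pressure head ψ = h − z = 1208.83 − 1154.42 = 54.41 m.

ψ ≈ 54.41 m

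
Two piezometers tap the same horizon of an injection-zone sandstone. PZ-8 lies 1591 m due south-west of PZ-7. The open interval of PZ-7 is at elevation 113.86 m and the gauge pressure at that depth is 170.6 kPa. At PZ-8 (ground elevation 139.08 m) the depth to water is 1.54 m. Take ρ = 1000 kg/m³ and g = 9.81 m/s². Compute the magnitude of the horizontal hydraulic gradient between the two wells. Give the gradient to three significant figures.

Pressure head at PZ-7: ψ = P/(ρg) = 170.6×1000 / (1000 × 9.81) = 17.39 m.
Total head at PZ-7: h = z + ψ = 113.86 + 17.39 = 131.25 m.
Total head at PZ-8: h = 139.08 − 1.54 = 137.54 m.
Head difference: h(PZ-7) − h(PZ-8) = 131.25 − 137.54 = -6.29 m.
Hydraulic gradient: i = |Δh| / L = 6.29 / 1591 = 0.00395.

i ≈ 0.00395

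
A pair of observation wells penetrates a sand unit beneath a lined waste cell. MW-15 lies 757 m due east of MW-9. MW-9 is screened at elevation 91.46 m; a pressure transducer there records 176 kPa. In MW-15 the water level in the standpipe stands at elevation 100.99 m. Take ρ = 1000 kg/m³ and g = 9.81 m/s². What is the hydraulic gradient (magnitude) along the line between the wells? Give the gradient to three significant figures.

Pressure head at MW-9: ψ = P/(ρg) = 176×1000 / (1000 × 9.81) = 17.94 m.
Total head at MW-9: h = z + ψ = 91.46 + 17.94 = 109.40 m.
Total head at MW-15: h = 100.99 m (water level in the piezometer is the total head).
Head difference: h(MW-9) − h(MW-15) = 109.40 − 100.99 = 8.41 m.
Hydraulic gradient: i = |Δh| / L = 8.41 / 757 = 0.0111.

i ≈ 0.0111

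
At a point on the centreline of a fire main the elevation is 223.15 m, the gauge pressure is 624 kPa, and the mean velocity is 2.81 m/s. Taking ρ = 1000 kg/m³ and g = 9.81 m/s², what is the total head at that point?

h ≈ 287.16 m

Pressure head ψ = P/(ρg) = 624×1000 / (1000 × 9.81) = 63.61 m.
Velocity head = v²/(2g) = 2.81² / (2 × 9.81) = 0.402 m.
h = z + ψ + v²/(2g) = 223.15 + 63.61 + 0.402 = 287.16 m.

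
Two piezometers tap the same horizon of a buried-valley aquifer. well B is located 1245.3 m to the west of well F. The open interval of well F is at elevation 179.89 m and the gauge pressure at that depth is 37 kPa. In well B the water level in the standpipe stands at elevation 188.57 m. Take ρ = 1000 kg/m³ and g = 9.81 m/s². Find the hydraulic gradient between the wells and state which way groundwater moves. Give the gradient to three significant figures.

i ≈ 0.00394; groundwater flows toward the east

Pressure head at well F: ψ = P/(ρg) = 37×1000 / (1000 × 9.81) = 3.77 m.
Total head at well F: h = z + ψ = 179.89 + 3.77 = 183.66 m.
Total head at well B: h = 188.57 m (water level in the piezometer is the total head).
Head difference: h(well F) − h(well B) = 183.66 − 188.57 = -4.91 m.
Hydraulic gradient: i = |Δh| / L = 4.91 / 1245.3 = 0.00394.
Flow is from higher to lower head: from well B toward well F, i.e. toward the east.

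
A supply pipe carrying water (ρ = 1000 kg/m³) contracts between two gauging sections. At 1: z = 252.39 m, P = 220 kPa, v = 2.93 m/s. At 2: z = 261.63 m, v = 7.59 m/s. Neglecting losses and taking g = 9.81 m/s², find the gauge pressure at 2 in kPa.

P₂ ≈ 105 kPa

Pressure head at 1: ψ₁ = P₁/(ρg) = 220×1000 / (1000 × 9.81) = 22.43 m.
Velocity heads: v₁²/2g = 2.93²/19.62 = 0.438 m; v₂²/2g = 7.59²/19.62 = 2.936 m.
Total head H = z₁ + ψ₁ + v₁²/2g = 252.39 + 22.43 + 0.438 = 275.26 m.
ψ₂ = H − z₂ − v₂²/2g = 275.26 − 261.63 − 2.936 = 10.69 m.
P₂ = ρgψ₂ = 1000 × 9.81 × 10.69 ≈ 105 kPa.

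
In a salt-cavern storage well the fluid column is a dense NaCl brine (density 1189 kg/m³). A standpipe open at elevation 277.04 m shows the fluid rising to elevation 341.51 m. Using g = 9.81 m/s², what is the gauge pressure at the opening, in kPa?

Pressure head ψ = h − z = 341.51 − 277.04 = 64.47 m.
P = ρgψ = 1189 × 9.81 × 64.47 = 751984 Pa ≈ 752 kPa.

P ≈ 752 kPa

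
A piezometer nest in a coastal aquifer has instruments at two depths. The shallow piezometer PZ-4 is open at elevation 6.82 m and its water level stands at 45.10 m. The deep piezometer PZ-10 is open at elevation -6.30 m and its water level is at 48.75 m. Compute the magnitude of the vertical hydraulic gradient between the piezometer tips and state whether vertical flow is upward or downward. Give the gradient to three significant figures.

Total head at PZ-4: h = 45.10 m (water level in the standpipe).
Total head at PZ-10: h = 48.75 m.
Δh = h(PZ-4) − h(PZ-10) = 45.10 − 48.75 = -3.65 m.
Vertical separation Δz = 6.82 − (-6.30) = 13.12 m.
|i_v| = |Δh| / Δz = 3.65 / 13.12 = 0.278.
Head is higher in the deep piezometer, so vertical flow is upward (discharge condition).

|i_v| ≈ 0.278; vertical flow is upward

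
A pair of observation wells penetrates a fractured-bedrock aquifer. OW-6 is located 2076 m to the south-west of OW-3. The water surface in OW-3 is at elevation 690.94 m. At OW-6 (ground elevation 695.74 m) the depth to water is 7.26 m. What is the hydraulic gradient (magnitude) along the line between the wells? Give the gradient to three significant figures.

Total head at OW-3: h = 690.94 m (water level in the piezometer is the total head).
Total head at OW-6: h = 695.74 − 7.26 = 688.48 m.
Head difference: h(OW-3) − h(OW-6) = 690.94 − 688.48 = 2.46 m.
Hydraulic gradient: i = |Δh| / L = 2.46 / 2076 = 0.00118.

i ≈ 0.00118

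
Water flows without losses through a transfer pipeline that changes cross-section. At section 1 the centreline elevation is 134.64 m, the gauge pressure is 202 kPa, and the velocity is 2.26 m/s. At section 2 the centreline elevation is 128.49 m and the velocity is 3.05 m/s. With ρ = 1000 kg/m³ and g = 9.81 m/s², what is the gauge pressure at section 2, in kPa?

Pressure head at 1: ψ₁ = P₁/(ρg) = 202×1000 / (1000 × 9.81) = 20.59 m.
Velocity heads: v₁²/2g = 2.26²/19.62 = 0.260 m; v₂²/2g = 3.05²/19.62 = 0.474 m.
Total head H = z₁ + ψ₁ + v₁²/2g = 134.64 + 20.59 + 0.260 = 155.49 m.
ψ₂ = H − z₂ − v₂²/2g = 155.49 − 128.49 − 0.474 = 26.53 m.
P₂ = ρgψ₂ = 1000 × 9.81 × 26.53 ≈ 260 kPa.

P₂ ≈ 260 kPa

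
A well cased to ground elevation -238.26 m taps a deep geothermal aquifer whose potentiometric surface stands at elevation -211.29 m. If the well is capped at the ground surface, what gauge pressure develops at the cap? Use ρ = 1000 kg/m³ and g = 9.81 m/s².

P ≈ 265 kPa

Head above the cap: Δh = -211.29 − (-238.26) = 26.97 m.
P = ρgΔh = 1000 × 9.81 × 26.97 = 264576 Pa ≈ 265 kPa.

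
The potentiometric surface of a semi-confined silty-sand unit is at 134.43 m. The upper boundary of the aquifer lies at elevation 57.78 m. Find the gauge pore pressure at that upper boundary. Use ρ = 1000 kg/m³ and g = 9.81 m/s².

P ≈ 752 kPa

Pressure head at the aquifer top: ψ = h − z = 134.43 − 57.78 = 76.65 m.
P = ρgψ = 1000 × 9.81 × 76.65 = 751936 Pa ≈ 752 kPa.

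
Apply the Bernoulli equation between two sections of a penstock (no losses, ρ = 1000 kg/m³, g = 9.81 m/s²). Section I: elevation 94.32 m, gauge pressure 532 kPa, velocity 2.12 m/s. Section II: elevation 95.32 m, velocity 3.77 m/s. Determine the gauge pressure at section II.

Pressure head at I: ψ₁ = P₁/(ρg) = 532×1000 / (1000 × 9.81) = 54.23 m.
Velocity heads: v₁²/2g = 2.12²/19.62 = 0.229 m; v₂²/2g = 3.77²/19.62 = 0.724 m.
Total head H = z₁ + ψ₁ + v₁²/2g = 94.32 + 54.23 + 0.229 = 148.78 m.
ψ₂ = H − z₂ − v₂²/2g = 148.78 − 95.32 − 0.724 = 52.74 m.
P₂ = ρgψ₂ = 1000 × 9.81 × 52.74 ≈ 517 kPa.

P₂ ≈ 517 kPa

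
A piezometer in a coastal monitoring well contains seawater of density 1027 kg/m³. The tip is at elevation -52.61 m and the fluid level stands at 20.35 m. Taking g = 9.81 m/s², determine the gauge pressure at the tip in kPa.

Pressure head ψ = h − z = 20.35 − (-52.61) = 72.96 m.
P = ρgψ = 1027 × 9.81 × 72.96 = 735063 Pa ≈ 735 kPa.

P ≈ 735 kPa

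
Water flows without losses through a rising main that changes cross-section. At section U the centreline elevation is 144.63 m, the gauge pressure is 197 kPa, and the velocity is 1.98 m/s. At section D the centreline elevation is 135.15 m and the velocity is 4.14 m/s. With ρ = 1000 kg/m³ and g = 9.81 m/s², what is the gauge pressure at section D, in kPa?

Pressure head at U: ψ₁ = P₁/(ρg) = 197×1000 / (1000 × 9.81) = 20.08 m.
Velocity heads: v₁²/2g = 1.98²/19.62 = 0.200 m; v₂²/2g = 4.14²/19.62 = 0.874 m.
Total head H = z₁ + ψ₁ + v₁²/2g = 144.63 + 20.08 + 0.200 = 164.91 m.
ψ₂ = H − z₂ − v₂²/2g = 164.91 − 135.15 − 0.874 = 28.89 m.
P₂ = ρgψ₂ = 1000 × 9.81 × 28.89 ≈ 283 kPa.

P₂ ≈ 283 kPa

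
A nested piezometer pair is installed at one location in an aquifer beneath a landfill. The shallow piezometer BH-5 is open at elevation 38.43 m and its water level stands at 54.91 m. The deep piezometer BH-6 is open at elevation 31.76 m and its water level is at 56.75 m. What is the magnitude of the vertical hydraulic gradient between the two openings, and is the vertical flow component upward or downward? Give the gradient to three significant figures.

|i_v| ≈ 0.276; vertical flow is upward

Total head at BH-5: h = 54.91 m (water level in the standpipe).
Total head at BH-6: h = 56.75 m.
Δh = h(BH-5) − h(BH-6) = 54.91 − 56.75 = -1.84 m.
Vertical separation Δz = 38.43 − 31.76 = 6.67 m.
|i_v| = |Δh| / Δz = 1.84 / 6.67 = 0.276.
Head is higher in the deep piezometer, so vertical flow is upward (discharge condition).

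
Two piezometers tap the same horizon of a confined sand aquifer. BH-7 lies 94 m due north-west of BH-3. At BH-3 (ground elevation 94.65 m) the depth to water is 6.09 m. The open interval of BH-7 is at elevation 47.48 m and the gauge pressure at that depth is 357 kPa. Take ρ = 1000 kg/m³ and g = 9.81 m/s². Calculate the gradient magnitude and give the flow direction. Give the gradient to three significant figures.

i ≈ 0.0499; groundwater flows toward the north-west

Total head at BH-3: h = 94.65 − 6.09 = 88.56 m.
Pressure head at BH-7: ψ = P/(ρg) = 357×1000 / (1000 × 9.81) = 36.39 m.
Total head at BH-7: h = z + ψ = 47.48 + 36.39 = 83.87 m.
Head difference: h(BH-3) − h(BH-7) = 88.56 − 83.87 = 4.69 m.
Hydraulic gradient: i = |Δh| / L = 4.69 / 94 = 0.0499.
Flow is from higher to lower head: from BH-3 toward BH-7, i.e. toward the north-west.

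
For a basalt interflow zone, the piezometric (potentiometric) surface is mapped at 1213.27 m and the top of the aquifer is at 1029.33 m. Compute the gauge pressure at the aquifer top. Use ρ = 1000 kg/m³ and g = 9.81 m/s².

Pressure head at the aquifer top: ψ = h − z = 1213.27 − 1029.33 = 183.94 m.
P = ρgψ = 1000 × 9.81 × 183.94 = 1804451 Pa ≈ 1800 kPa.

P ≈ 1800 kPa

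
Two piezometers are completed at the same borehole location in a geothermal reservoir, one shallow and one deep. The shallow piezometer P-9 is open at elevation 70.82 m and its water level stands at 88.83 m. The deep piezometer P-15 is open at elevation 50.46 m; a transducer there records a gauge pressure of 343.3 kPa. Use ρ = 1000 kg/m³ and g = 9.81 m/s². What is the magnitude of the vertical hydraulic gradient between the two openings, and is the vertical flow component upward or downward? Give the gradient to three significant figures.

Total head at P-9: h = 88.83 m (water level in the standpipe).
Pressure head at P-15: ψ = P/(ρg) = 343.3×1000 / (1000 × 9.81) = 34.99 m.
Total head at P-15: h = z + ψ = 50.46 + 34.99 = 85.45 m.
Δh = h(P-9) − h(P-15) = 88.83 − 85.45 = 3.38 m.
Vertical separation Δz = 70.82 − 50.46 = 20.36 m.
|i_v| = |Δh| / Δz = 3.38 / 20.36 = 0.166.
Head is higher in the shallow piezometer, so vertical flow is downward (recharge condition).

|i_v| ≈ 0.166; vertical flow is downward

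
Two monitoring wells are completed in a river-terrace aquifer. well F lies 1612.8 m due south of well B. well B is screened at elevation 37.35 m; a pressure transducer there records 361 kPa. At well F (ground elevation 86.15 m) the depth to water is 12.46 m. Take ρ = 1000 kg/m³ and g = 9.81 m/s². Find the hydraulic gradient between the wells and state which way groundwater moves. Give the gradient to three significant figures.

Pressure head at well B: ψ = P/(ρg) = 361×1000 / (1000 × 9.81) = 36.80 m.
Total head at well B: h = z + ψ = 37.35 + 36.80 = 74.15 m.
Total head at well F: h = 86.15 − 12.46 = 73.69 m.
Head difference: h(well B) − h(well F) = 74.15 − 73.69 = 0.46 m.
Hydraulic gradient: i = |Δh| / L = 0.46 / 1612.8 = 0.000285.
Flow is from higher to lower head: from well B toward well F, i.e. toward the south.

i ≈ 0.000285; groundwater flows toward the south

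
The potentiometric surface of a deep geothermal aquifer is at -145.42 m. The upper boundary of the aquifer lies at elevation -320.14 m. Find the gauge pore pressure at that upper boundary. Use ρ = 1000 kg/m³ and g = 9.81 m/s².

Pressure head at the aquifer top: ψ = h − z = -145.42 − (-320.14) = 174.72 m.
P = ρgψ = 1000 × 9.81 × 174.72 = 1714003 Pa ≈ 1710 kPa.

P ≈ 1710 kPa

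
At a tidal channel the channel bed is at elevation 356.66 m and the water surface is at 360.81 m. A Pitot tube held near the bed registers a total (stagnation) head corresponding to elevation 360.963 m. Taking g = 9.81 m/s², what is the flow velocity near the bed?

v ≈ 1.73 m/s

Near the bed, under hydrostatic conditions, the piezometric head (z + ψ) equals the free-surface elevation, 360.81 m.
Velocity head = total − piezometric = 360.963 − 360.81 = 0.153 m.
v = √(2g·h_v) = √(2 × 9.81 × 0.153) = 1.73 m/s.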